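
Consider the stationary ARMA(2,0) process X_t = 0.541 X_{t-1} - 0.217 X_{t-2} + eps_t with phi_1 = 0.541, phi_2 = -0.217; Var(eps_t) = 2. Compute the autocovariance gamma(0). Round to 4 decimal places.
\gamma(0) = 2.6157

Multiply the model equation by X_{t-k} and take expectations. With theta_0 = psi_0 = 1 and psi_j the MA(infinity) weights, this gives
  gamma(k) - sum_i phi_i gamma(k-i) = c_k,
  c_k = sigma^2 * sum_{j=k..q} theta_j psi_{j-k}   (c_k = 0 for k > q),
using gamma(-m) = gamma(m).
Pure AR (q = 0): c_0 = sigma^2 = 2, c_k = 0 for k >= 1.
Equations for k = 0, 1, 2 (AR order 2, c_2 = 0):
  (E0) gamma(0) = phi_1 gamma(1) + phi_2 gamma(2) + c_0
  (E1) gamma(1) = phi_1 gamma(0) + phi_2 gamma(1) + c_1
  (E2) gamma(2) = phi_1 gamma(1) + phi_2 gamma(0)
From (E1): gamma(1) = A gamma(0) + B with
  A = phi_1 / (1 - phi_2) = 0.541 / 1.217 = 0.444536,   B = c_1 / (1 - phi_2) = 0 / 1.217 = 0.
Insert (E2) into (E0): gamma(0) (1 - phi_2^2) = phi_1 (1 + phi_2) gamma(1) + c_0.
  phi_1 (1 + phi_2) = (0.541)(0.783) = 0.423603,   1 - phi_2^2 = 0.952911.
Replace gamma(1) by A gamma(0) + B and collect gamma(0):
  gamma(0) [0.952911 - (0.423603)(0.444536)] = c_0 = 2
  gamma(0) * 0.764604 = 2
  gamma(0) = 2 / 0.764604 = 2.615732.
Therefore gamma(0) = 2.6157 (to 4 decimal places).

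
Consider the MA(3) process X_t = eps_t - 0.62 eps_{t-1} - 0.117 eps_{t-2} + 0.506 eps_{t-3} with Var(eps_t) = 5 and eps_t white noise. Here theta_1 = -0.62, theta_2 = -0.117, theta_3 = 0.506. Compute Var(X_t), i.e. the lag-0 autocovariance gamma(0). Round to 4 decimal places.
\gamma(0) = 8.2706

For an MA(q) process X_t = eps_t + sum_i theta_i eps_{t-i} with
Var(eps_t) = sigma^2, the variance is
  gamma(0) = sigma^2 * (1 + sum_i theta_i^2).
  sum_i theta_i^2 = (-0.62)^2 + (-0.117)^2 + (0.506)^2 = 0.3844 + 0.013689 + 0.256036 = 0.654125.
  gamma(0) = 5 * (1 + 0.654125) = 5 * 1.654125 = 8.270625, which rounds to 8.2706.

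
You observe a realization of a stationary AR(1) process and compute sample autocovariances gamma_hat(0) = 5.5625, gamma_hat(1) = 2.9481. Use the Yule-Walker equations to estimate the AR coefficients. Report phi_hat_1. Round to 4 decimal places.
\hat\phi_{1} = 0.5300

The Yule-Walker equations for an AR(p) process read, in matrix form,
  Gamma_p phi = r_p,   with   (Gamma_p)_{ij} = gamma(|i - j|),
                       (r_p)_i = gamma(i),   i,j = 1..p.
Substitute the sample gammas (Toeplitz matrix and right-hand side of size 1):
  Gamma_p = [[5.5625]]
  r_p     = [2.9481]
With p = 1 this is the single equation gamma(0) phi_1 = gamma(1):
  phi_hat_1 = gamma(1) / gamma(0) = 2.9481 / 5.5625 = 0.5300.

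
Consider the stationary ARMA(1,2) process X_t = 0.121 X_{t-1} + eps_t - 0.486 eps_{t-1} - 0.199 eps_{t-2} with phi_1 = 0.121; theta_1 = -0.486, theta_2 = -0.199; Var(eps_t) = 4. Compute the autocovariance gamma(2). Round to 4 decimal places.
\gamma(2) = -0.9262

Multiply the model equation by X_{t-k} and take expectations. With theta_0 = psi_0 = 1 and psi_j the MA(infinity) weights, this gives
  gamma(k) - sum_i phi_i gamma(k-i) = c_k,
  c_k = sigma^2 * sum_{j=k..q} theta_j psi_{j-k}   (c_k = 0 for k > q),
using gamma(-m) = gamma(m).
psi-weights needed (psi_j = theta_j + sum_i phi_i psi_{j-i}):
  psi_1 = theta_1 + phi_1 = -0.486 + (0.121) = -0.365
  psi_2 = theta_2 + phi_1 psi_1 = -0.199 + (0.121)(-0.365) = -0.243165
Right-hand sides:
  c_0 = sigma^2 (1 + theta_1 psi_1 + theta_2 psi_2) = 4 * (1 + (-0.486)(-0.365) + (-0.199)(-0.243165)) = 4 * 1.22578 = 4.903119
  c_1 = sigma^2 (theta_1 + theta_2 psi_1) = 4 * (-0.486 + (-0.199)(-0.365)) = -1.65346
  c_2 = sigma^2 theta_2 = 4 * (-0.199) = -0.796
Equations for k = 0 and k = 1 (AR order 1):
  gamma(0) = phi_1 gamma(1) + c_0
  gamma(1) = phi_1 gamma(0) + c_1
Substituting the second into the first: gamma(0) (1 - phi_1^2) = c_0 + phi_1 c_1, so
  gamma(0) = (c_0 + phi_1 c_1) / (1 - phi_1^2) = (4.903119 + (0.121)(-1.65346)) / (1 - (0.121)^2) = 4.703051 / 0.985359 = 4.772931.
  gamma(1) = phi_1 gamma(0) + c_1 = (0.121)(4.772931) + (-1.65346) = -1.075935.
For k = 2: gamma(2) = phi_1 gamma(1) + c_2
  = (0.121)(-1.075935) + (-0.796) = -0.926188.
Therefore gamma(2) = -0.9262 (to 4 decimal places).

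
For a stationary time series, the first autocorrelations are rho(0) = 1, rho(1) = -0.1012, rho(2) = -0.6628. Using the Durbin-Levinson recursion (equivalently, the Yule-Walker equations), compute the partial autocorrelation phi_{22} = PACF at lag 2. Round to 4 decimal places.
\phi_{22} = -0.6800

The PACF at lag k is phi_{kk}, the last component of the solution
to the Yule-Walker system G_k phi = r_k where
  (G_k)_{ij} = rho(|i - j|), (r_k)_i = rho(i), i,j = 1..k.
Equivalently, Durbin-Levinson gives phi_{kk} iteratively:
  phi_{11} = rho(1)
  phi_{kk} = [rho(k) - sum_{j=1..k-1} phi_{k-1,j} rho(k-j)]
            / [1 - sum_{j=1..k-1} phi_{k-1,j} rho(j)],
  phi_{k,j} = phi_{k-1,j} - phi_{kk} phi_{k-1,k-j},  j = 1..k-1.
Step k = 1:
  phi_11 = rho(1) = -0.1012.
Step k = 2:
  phi_22 = [rho(2) - phi_11 rho(1)] / [1 - phi_11 rho(1)] = [-0.6628 - (-0.1012)(-0.1012)] / [1 - (-0.1012)(-0.1012)]
         = -0.67304144 / 0.98975856 = -0.68.
Therefore phi_{22} = -0.6800.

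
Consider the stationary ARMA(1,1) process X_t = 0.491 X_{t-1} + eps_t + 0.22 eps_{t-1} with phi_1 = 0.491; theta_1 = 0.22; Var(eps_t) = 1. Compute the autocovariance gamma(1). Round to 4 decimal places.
\gamma(1) = 1.0381

Multiply the model equation by X_{t-k} and take expectations. With theta_0 = psi_0 = 1 and psi_j the MA(infinity) weights, this gives
  gamma(k) - sum_i phi_i gamma(k-i) = c_k,
  c_k = sigma^2 * sum_{j=k..q} theta_j psi_{j-k}   (c_k = 0 for k > q),
using gamma(-m) = gamma(m).
psi-weights needed (psi_j = theta_j + sum_i phi_i psi_{j-i}):
  psi_1 = theta_1 + phi_1 = 0.22 + (0.491) = 0.711
Right-hand sides:
  c_0 = sigma^2 (1 + theta_1 psi_1) = 1 * (1 + (0.22)(0.711)) = 1 * 1.15642 = 1.15642
  c_1 = sigma^2 theta_1 = 1 * (0.22) = 0.22
  c_2 = 0
Equations for k = 0 and k = 1 (AR order 1):
  gamma(0) = phi_1 gamma(1) + c_0
  gamma(1) = phi_1 gamma(0) + c_1
Substituting the second into the first: gamma(0) (1 - phi_1^2) = c_0 + phi_1 c_1, so
  gamma(0) = (c_0 + phi_1 c_1) / (1 - phi_1^2) = (1.15642 + (0.491)(0.22)) / (1 - (0.491)^2) = 1.26444 / 0.758919 = 1.666107.
  gamma(1) = phi_1 gamma(0) + c_1 = (0.491)(1.666107) + (0.22) = 1.038058.
Therefore gamma(1) = 1.0381 (to 4 decimal places).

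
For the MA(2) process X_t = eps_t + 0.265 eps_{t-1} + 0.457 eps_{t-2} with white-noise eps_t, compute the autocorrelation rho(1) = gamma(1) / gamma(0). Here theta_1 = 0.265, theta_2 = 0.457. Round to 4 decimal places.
\rho(1) = 0.3019

For an MA(q) process with theta_0 = 1, the autocovariance is
  gamma(k) = sigma^2 * sum_{i=0..q-k} theta_i * theta_{i+k},
and rho(k) = gamma(k) / gamma(0). Sigma^2 cancels.
  numerator   = (1)*(0.265) + (0.265)*(0.457) = 0.386105.
  denominator = (1)^2 + (0.265)^2 + (0.457)^2 = 1.279074.
  rho(1) = 0.386105 / 1.279074 = 0.3019.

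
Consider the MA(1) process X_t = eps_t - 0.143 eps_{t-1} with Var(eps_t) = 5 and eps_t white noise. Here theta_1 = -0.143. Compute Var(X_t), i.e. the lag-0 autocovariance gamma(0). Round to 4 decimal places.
\gamma(0) = 5.1022

For an MA(q) process X_t = eps_t + sum_i theta_i eps_{t-i} with
Var(eps_t) = sigma^2, the variance is
  gamma(0) = sigma^2 * (1 + sum_i theta_i^2).
  sum_i theta_i^2 = (-0.143)^2 = 0.020449.
  gamma(0) = 5 * (1 + 0.020449) = 5 * 1.020449 = 5.102245, which rounds to 5.1022.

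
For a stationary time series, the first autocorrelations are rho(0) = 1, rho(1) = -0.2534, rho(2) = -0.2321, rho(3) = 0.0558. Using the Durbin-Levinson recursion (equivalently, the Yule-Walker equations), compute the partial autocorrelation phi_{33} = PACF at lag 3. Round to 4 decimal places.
\phi_{33} = -0.1210

The PACF at lag k is phi_{kk}, the last component of the solution
to the Yule-Walker system G_k phi = r_k where
  (G_k)_{ij} = rho(|i - j|), (r_k)_i = rho(i), i,j = 1..k.
Equivalently, Durbin-Levinson gives phi_{kk} iteratively:
  phi_{11} = rho(1)
  phi_{kk} = [rho(k) - sum_{j=1..k-1} phi_{k-1,j} rho(k-j)]
            / [1 - sum_{j=1..k-1} phi_{k-1,j} rho(j)],
  phi_{k,j} = phi_{k-1,j} - phi_{kk} phi_{k-1,k-j},  j = 1..k-1.
Step k = 1:
  phi_11 = rho(1) = -0.2534.
Step k = 2:
  phi_22 = [rho(2) - phi_11 rho(1)] / [1 - phi_11 rho(1)] = [-0.2321 - (-0.2534)(-0.2534)] / [1 - (-0.2534)(-0.2534)]
         = -0.29631156 / 0.93578844 = -0.316644.
  Update: phi_21 = phi_11 - phi_22 phi_11 = -0.2534 - (-0.316644)(-0.2534) = -0.333638.
Step k = 3:
  phi_33 = [rho(3) - phi_21 rho(2) - phi_22 rho(1)] / [1 - phi_21 rho(1) - phi_22 rho(2)]
    numerator   = 0.0558 - (-0.333638)(-0.2321) - (-0.316644)(-0.2534) = -0.1018748
    denominator = 1 - (-0.333638)(-0.2534) - (-0.316644)(-0.2321) = 0.84196324
  phi_33 = -0.1018748 / 0.84196324 = -0.121.
Therefore phi_{33} = -0.1210.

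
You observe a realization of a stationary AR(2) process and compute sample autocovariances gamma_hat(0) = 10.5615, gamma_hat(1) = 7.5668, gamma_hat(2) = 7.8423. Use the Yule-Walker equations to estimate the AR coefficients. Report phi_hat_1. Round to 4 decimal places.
\hat\phi_{1} = 0.3790

The Yule-Walker equations for an AR(p) process read, in matrix form,
  Gamma_p phi = r_p,   with   (Gamma_p)_{ij} = gamma(|i - j|),
                       (r_p)_i = gamma(i),   i,j = 1..p.
Substitute the sample gammas (Toeplitz matrix and right-hand side of size 2):
  Gamma_p = [[10.5615, 7.5668], [7.5668, 10.5615]]
  r_p     = [7.5668, 7.8423]
Written out:
  10.5615 phi_1 + 7.5668 phi_2 = 7.5668
  7.5668 phi_1 + 10.5615 phi_2 = 7.8423
Solve by Cramer's rule:
  det = gamma(0)^2 - gamma(1)^2 = (10.5615)^2 - (7.5668)^2 = 111.54528225 - 57.25646224 = 54.28882001
  phi_hat_1 = [gamma(1) gamma(0) - gamma(1) gamma(2)] / det = [(7.5668)(10.5615) - (7.5668)(7.8423)] / 54.28882001 = 20.57564256 / 54.28882001 = 0.379
  phi_hat_2 = [gamma(0) gamma(2) - gamma(1)^2] / det = [(10.5615)(7.8423) - (7.5668)^2] / 54.28882001 = 25.56998921 / 54.28882001 = 0.471
So phi_hat = [0.3790, 0.4710].
Therefore phi_hat_1 = 0.3790.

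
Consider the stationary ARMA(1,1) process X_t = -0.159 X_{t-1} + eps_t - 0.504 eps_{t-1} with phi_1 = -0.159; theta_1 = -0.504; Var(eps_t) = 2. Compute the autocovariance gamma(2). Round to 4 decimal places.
\gamma(2) = 0.2336

Multiply the model equation by X_{t-k} and take expectations. With theta_0 = psi_0 = 1 and psi_j the MA(infinity) weights, this gives
  gamma(k) - sum_i phi_i gamma(k-i) = c_k,
  c_k = sigma^2 * sum_{j=k..q} theta_j psi_{j-k}   (c_k = 0 for k > q),
using gamma(-m) = gamma(m).
psi-weights needed (psi_j = theta_j + sum_i phi_i psi_{j-i}):
  psi_1 = theta_1 + phi_1 = -0.504 + (-0.159) = -0.663
Right-hand sides:
  c_0 = sigma^2 (1 + theta_1 psi_1) = 2 * (1 + (-0.504)(-0.663)) = 2 * 1.334152 = 2.668304
  c_1 = sigma^2 theta_1 = 2 * (-0.504) = -1.008
  c_2 = 0
Equations for k = 0 and k = 1 (AR order 1):
  gamma(0) = phi_1 gamma(1) + c_0
  gamma(1) = phi_1 gamma(0) + c_1
Substituting the second into the first: gamma(0) (1 - phi_1^2) = c_0 + phi_1 c_1, so
  gamma(0) = (c_0 + phi_1 c_1) / (1 - phi_1^2) = (2.668304 + (-0.159)(-1.008)) / (1 - (-0.159)^2) = 2.828576 / 0.974719 = 2.90194.
  gamma(1) = phi_1 gamma(0) + c_1 = (-0.159)(2.90194) + (-1.008) = -1.469408.
For k = 2 (> q): gamma(2) = phi_1 gamma(1) = (-0.159)(-1.469408) = 0.233636.
Therefore gamma(2) = 0.2336 (to 4 decimal places).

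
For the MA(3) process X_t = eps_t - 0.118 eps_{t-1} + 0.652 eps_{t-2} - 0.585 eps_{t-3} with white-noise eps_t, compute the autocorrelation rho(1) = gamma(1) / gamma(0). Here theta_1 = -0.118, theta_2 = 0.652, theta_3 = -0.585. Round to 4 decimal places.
\rho(1) = -0.3236

For an MA(q) process with theta_0 = 1, the autocovariance is
  gamma(k) = sigma^2 * sum_{i=0..q-k} theta_i * theta_{i+k},
and rho(k) = gamma(k) / gamma(0). Sigma^2 cancels.
  numerator   = (1)*(-0.118) + (-0.118)*(0.652) + (0.652)*(-0.585) = -0.576356.
  denominator = (1)^2 + (-0.118)^2 + (0.652)^2 + (-0.585)^2 = 1.781253.
  rho(1) = -0.576356 / 1.781253 = -0.3236.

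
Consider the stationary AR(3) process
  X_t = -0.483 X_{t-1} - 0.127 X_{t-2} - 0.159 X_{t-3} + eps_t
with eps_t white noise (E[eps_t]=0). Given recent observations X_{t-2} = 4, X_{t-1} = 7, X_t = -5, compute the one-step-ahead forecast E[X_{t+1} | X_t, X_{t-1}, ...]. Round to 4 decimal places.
E[X_{t+1} \mid \mathcal F_t] = 0.8900

For an AR(p) model X_t = c + sum_i phi_i X_{t-i} + eps_t, the
one-step-ahead conditional mean is
  E[X_{t+1} | X_t, ...] = c + sum_i phi_i X_{t+1-i}.
Substitute known values:
  E[X_{t+1} | ...] = (-0.483) * (-5) + (-0.127) * (7) + (-0.159) * (4)
                   = 0.8900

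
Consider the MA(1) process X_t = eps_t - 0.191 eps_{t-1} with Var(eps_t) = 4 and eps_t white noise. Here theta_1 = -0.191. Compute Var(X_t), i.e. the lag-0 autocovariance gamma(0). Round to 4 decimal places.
\gamma(0) = 4.1459

For an MA(q) process X_t = eps_t + sum_i theta_i eps_{t-i} with
Var(eps_t) = sigma^2, the variance is
  gamma(0) = sigma^2 * (1 + sum_i theta_i^2).
  sum_i theta_i^2 = (-0.191)^2 = 0.036481.
  gamma(0) = 4 * (1 + 0.036481) = 4 * 1.036481 = 4.145924, which rounds to 4.1459.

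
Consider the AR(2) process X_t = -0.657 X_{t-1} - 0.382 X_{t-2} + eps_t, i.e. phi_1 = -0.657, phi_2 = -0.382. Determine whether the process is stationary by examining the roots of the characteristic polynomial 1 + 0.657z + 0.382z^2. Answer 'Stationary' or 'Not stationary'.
\text{Stationary}

The AR(p) characteristic polynomial is P(z) = 1 + 0.657z + 0.382z^2.
Stationarity requires all roots to lie outside the unit circle, i.e. |z| > 1 for every root.
Set 1 + (0.657) z + (0.382) z^2 = 0, i.e. a z^2 + b z + c = 0 with a = 0.382, b = 0.657, c = 1.
Discriminant D = b^2 - 4ac = (0.657)^2 - 4*(0.382)*1 = 0.431649 - (1.528) = -1.096351.
D < 0, so the roots are the complex-conjugate pair z = (-b +/- i sqrt(-D)) / (2a) = -0.8599 +/- 1.3705i.
For a conjugate pair |z|^2 = z * conj(z) = (product of roots) = c/a = 1/(0.382) = 2.617801, so |z| = sqrt(2.617801) = 1.618 for both roots.
Moduli of all roots: 1.6180, 1.6180.
All moduli strictly greater than 1? Yes.
Verdict: Stationary.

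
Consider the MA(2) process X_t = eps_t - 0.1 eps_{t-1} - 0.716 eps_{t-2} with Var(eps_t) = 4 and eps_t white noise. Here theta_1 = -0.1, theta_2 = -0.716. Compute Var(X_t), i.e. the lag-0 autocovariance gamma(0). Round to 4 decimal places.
\gamma(0) = 6.0906

For an MA(q) process X_t = eps_t + sum_i theta_i eps_{t-i} with
Var(eps_t) = sigma^2, the variance is
  gamma(0) = sigma^2 * (1 + sum_i theta_i^2).
  sum_i theta_i^2 = (-0.1)^2 + (-0.716)^2 = 0.01 + 0.512656 = 0.522656.
  gamma(0) = 4 * (1 + 0.522656) = 4 * 1.522656 = 6.090624, which rounds to 6.0906.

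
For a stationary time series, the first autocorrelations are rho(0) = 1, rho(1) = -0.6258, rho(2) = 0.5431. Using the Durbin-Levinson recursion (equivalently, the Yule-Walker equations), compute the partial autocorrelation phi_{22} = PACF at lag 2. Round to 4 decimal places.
\phi_{22} = 0.2490

The PACF at lag k is phi_{kk}, the last component of the solution
to the Yule-Walker system G_k phi = r_k where
  (G_k)_{ij} = rho(|i - j|), (r_k)_i = rho(i), i,j = 1..k.
Equivalently, Durbin-Levinson gives phi_{kk} iteratively:
  phi_{11} = rho(1)
  phi_{kk} = [rho(k) - sum_{j=1..k-1} phi_{k-1,j} rho(k-j)]
            / [1 - sum_{j=1..k-1} phi_{k-1,j} rho(j)],
  phi_{k,j} = phi_{k-1,j} - phi_{kk} phi_{k-1,k-j},  j = 1..k-1.
Step k = 1:
  phi_11 = rho(1) = -0.6258.
Step k = 2:
  phi_22 = [rho(2) - phi_11 rho(1)] / [1 - phi_11 rho(1)] = [0.5431 - (-0.6258)(-0.6258)] / [1 - (-0.6258)(-0.6258)]
         = 0.15147436 / 0.60837436 = 0.249.
Therefore phi_{22} = 0.2490.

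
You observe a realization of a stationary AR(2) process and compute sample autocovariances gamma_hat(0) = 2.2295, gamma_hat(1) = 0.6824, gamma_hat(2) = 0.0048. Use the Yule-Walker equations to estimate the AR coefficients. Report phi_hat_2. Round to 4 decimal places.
\hat\phi_{2} = -0.1010

The Yule-Walker equations for an AR(p) process read, in matrix form,
  Gamma_p phi = r_p,   with   (Gamma_p)_{ij} = gamma(|i - j|),
                       (r_p)_i = gamma(i),   i,j = 1..p.
Substitute the sample gammas (Toeplitz matrix and right-hand side of size 2):
  Gamma_p = [[2.2295, 0.6824], [0.6824, 2.2295]]
  r_p     = [0.6824, 0.0048]
Written out:
  2.2295 phi_1 + 0.6824 phi_2 = 0.6824
  0.6824 phi_1 + 2.2295 phi_2 = 0.0048
Solve by Cramer's rule:
  det = gamma(0)^2 - gamma(1)^2 = (2.2295)^2 - (0.6824)^2 = 4.97067025 - 0.46566976 = 4.50500049
  phi_hat_1 = [gamma(1) gamma(0) - gamma(1) gamma(2)] / det = [(0.6824)(2.2295) - (0.6824)(0.0048)] / 4.50500049 = 1.51813528 / 4.50500049 = 0.337
  phi_hat_2 = [gamma(0) gamma(2) - gamma(1)^2] / det = [(2.2295)(0.0048) - (0.6824)^2] / 4.50500049 = -0.45496816 / 4.50500049 = -0.101
So phi_hat = [0.3370, -0.1010].
Therefore phi_hat_2 = -0.1010.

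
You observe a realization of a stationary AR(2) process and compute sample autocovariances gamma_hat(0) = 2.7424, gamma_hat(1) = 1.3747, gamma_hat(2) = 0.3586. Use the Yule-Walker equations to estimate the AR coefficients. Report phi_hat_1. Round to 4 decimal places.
\hat\phi_{1} = 0.5820

The Yule-Walker equations for an AR(p) process read, in matrix form,
  Gamma_p phi = r_p,   with   (Gamma_p)_{ij} = gamma(|i - j|),
                       (r_p)_i = gamma(i),   i,j = 1..p.
Substitute the sample gammas (Toeplitz matrix and right-hand side of size 2):
  Gamma_p = [[2.7424, 1.3747], [1.3747, 2.7424]]
  r_p     = [1.3747, 0.3586]
Written out:
  2.7424 phi_1 + 1.3747 phi_2 = 1.3747
  1.3747 phi_1 + 2.7424 phi_2 = 0.3586
Solve by Cramer's rule:
  det = gamma(0)^2 - gamma(1)^2 = (2.7424)^2 - (1.3747)^2 = 7.52075776 - 1.88980009 = 5.63095767
  phi_hat_1 = [gamma(1) gamma(0) - gamma(1) gamma(2)] / det = [(1.3747)(2.7424) - (1.3747)(0.3586)] / 5.63095767 = 3.27700986 / 5.63095767 = 0.582
  phi_hat_2 = [gamma(0) gamma(2) - gamma(1)^2] / det = [(2.7424)(0.3586) - (1.3747)^2] / 5.63095767 = -0.90637545 / 5.63095767 = -0.161
So phi_hat = [0.5820, -0.1610].
Therefore phi_hat_1 = 0.5820.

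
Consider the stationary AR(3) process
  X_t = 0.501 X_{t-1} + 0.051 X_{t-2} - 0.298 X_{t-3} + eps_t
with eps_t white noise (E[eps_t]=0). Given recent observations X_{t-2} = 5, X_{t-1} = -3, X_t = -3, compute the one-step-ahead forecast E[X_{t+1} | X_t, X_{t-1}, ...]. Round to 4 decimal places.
E[X_{t+1} \mid \mathcal F_t] = -3.1460

For an AR(p) model X_t = c + sum_i phi_i X_{t-i} + eps_t, the
one-step-ahead conditional mean is
  E[X_{t+1} | X_t, ...] = c + sum_i phi_i X_{t+1-i}.
Substitute known values:
  E[X_{t+1} | ...] = (0.501) * (-3) + (0.051) * (-3) + (-0.298) * (5)
                   = -3.1460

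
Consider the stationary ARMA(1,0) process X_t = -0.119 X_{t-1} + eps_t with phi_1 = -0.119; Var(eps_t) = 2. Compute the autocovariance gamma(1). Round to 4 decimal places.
\gamma(1) = -0.2414

Multiply the model equation by X_{t-k} and take expectations. With theta_0 = psi_0 = 1 and psi_j the MA(infinity) weights, this gives
  gamma(k) - sum_i phi_i gamma(k-i) = c_k,
  c_k = sigma^2 * sum_{j=k..q} theta_j psi_{j-k}   (c_k = 0 for k > q),
using gamma(-m) = gamma(m).
Pure AR (q = 0): c_0 = sigma^2 = 2, c_k = 0 for k >= 1.
Equations for k = 0 and k = 1 (AR order 1):
  gamma(0) = phi_1 gamma(1) + c_0
  gamma(1) = phi_1 gamma(0) + c_1
Substituting the second into the first: gamma(0) (1 - phi_1^2) = c_0 + phi_1 c_1, so
  gamma(0) = c_0 / (1 - phi_1^2) = 2 / (1 - (-0.119)^2) = 2 / 0.985839 = 2.028729.
  gamma(1) = phi_1 gamma(0) = (-0.119)(2.028729) = -0.241419.
Therefore gamma(1) = -0.2414 (to 4 decimal places).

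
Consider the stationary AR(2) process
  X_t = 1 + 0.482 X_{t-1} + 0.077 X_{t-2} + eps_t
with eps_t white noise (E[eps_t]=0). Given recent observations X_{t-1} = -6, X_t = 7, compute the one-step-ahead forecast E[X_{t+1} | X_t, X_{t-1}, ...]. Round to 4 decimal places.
E[X_{t+1} \mid \mathcal F_t] = 3.9120

For an AR(p) model X_t = c + sum_i phi_i X_{t-i} + eps_t, the
one-step-ahead conditional mean is
  E[X_{t+1} | X_t, ...] = c + sum_i phi_i X_{t+1-i}.
Substitute known values:
  E[X_{t+1} | ...] = 1 + (0.482) * (7) + (0.077) * (-6)
                   = 3.9120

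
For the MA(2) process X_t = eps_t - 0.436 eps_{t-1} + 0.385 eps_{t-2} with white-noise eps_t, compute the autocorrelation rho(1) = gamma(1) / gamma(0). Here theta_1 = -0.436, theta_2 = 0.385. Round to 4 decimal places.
\rho(1) = -0.4512

For an MA(q) process with theta_0 = 1, the autocovariance is
  gamma(k) = sigma^2 * sum_{i=0..q-k} theta_i * theta_{i+k},
and rho(k) = gamma(k) / gamma(0). Sigma^2 cancels.
  numerator   = (1)*(-0.436) + (-0.436)*(0.385) = -0.60386.
  denominator = (1)^2 + (-0.436)^2 + (0.385)^2 = 1.338321.
  rho(1) = -0.60386 / 1.338321 = -0.4512.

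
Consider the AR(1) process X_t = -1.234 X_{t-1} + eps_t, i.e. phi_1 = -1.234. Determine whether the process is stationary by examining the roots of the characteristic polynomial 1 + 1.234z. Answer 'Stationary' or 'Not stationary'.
\text{Not stationary}

The AR(p) characteristic polynomial is P(z) = 1 + 1.234z.
Stationarity requires all roots to lie outside the unit circle, i.e. |z| > 1 for every root.
This is linear in z: 1 + (1.234) z = 0  =>  z = -1/(1.234) = -0.810373,  |z| = 0.810373.
Moduli of all roots: 0.8104.
All moduli strictly greater than 1? No.
Verdict: Not stationary.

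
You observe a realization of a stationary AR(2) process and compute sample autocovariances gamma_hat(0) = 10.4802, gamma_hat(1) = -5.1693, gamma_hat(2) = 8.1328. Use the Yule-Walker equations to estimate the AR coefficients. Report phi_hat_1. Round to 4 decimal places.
\hat\phi_{1} = -0.1460

The Yule-Walker equations for an AR(p) process read, in matrix form,
  Gamma_p phi = r_p,   with   (Gamma_p)_{ij} = gamma(|i - j|),
                       (r_p)_i = gamma(i),   i,j = 1..p.
Substitute the sample gammas (Toeplitz matrix and right-hand side of size 2):
  Gamma_p = [[10.4802, -5.1693], [-5.1693, 10.4802]]
  r_p     = [-5.1693, 8.1328]
Written out:
  10.4802 phi_1 - 5.1693 phi_2 = -5.1693
  -5.1693 phi_1 + 10.4802 phi_2 = 8.1328
Solve by Cramer's rule:
  det = gamma(0)^2 - gamma(1)^2 = (10.4802)^2 - (-5.1693)^2 = 109.83459204 - 26.72166249 = 83.11292955
  phi_hat_1 = [gamma(1) gamma(0) - gamma(1) gamma(2)] / det = [(-5.1693)(10.4802) - (-5.1693)(8.1328)] / 83.11292955 = -12.13441482 / 83.11292955 = -0.146
  phi_hat_2 = [gamma(0) gamma(2) - gamma(1)^2] / det = [(10.4802)(8.1328) - (-5.1693)^2] / 83.11292955 = 58.51170807 / 83.11292955 = 0.704
So phi_hat = [-0.1460, 0.7040].
Therefore phi_hat_1 = -0.1460.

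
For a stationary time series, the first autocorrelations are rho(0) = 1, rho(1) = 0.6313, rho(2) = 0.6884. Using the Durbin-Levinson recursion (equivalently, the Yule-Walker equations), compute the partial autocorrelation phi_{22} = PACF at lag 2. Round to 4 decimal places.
\phi_{22} = 0.4819

The PACF at lag k is phi_{kk}, the last component of the solution
to the Yule-Walker system G_k phi = r_k where
  (G_k)_{ij} = rho(|i - j|), (r_k)_i = rho(i), i,j = 1..k.
Equivalently, Durbin-Levinson gives phi_{kk} iteratively:
  phi_{11} = rho(1)
  phi_{kk} = [rho(k) - sum_{j=1..k-1} phi_{k-1,j} rho(k-j)]
            / [1 - sum_{j=1..k-1} phi_{k-1,j} rho(j)],
  phi_{k,j} = phi_{k-1,j} - phi_{kk} phi_{k-1,k-j},  j = 1..k-1.
Step k = 1:
  phi_11 = rho(1) = 0.6313.
Step k = 2:
  phi_22 = [rho(2) - phi_11 rho(1)] / [1 - phi_11 rho(1)] = [0.6884 - (0.6313)(0.6313)] / [1 - (0.6313)(0.6313)]
         = 0.28986031 / 0.60146031 = 0.4819.
Therefore phi_{22} = 0.4819.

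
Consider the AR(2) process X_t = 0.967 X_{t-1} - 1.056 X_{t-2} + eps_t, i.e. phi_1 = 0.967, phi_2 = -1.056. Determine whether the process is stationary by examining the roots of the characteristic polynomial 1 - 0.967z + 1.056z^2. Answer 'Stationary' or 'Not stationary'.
\text{Not stationary}

The AR(p) characteristic polynomial is P(z) = 1 - 0.967z + 1.056z^2.
Stationarity requires all roots to lie outside the unit circle, i.e. |z| > 1 for every root.
Set 1 + (-0.967) z + (1.056) z^2 = 0, i.e. a z^2 + b z + c = 0 with a = 1.056, b = -0.967, c = 1.
Discriminant D = b^2 - 4ac = (-0.967)^2 - 4*(1.056)*1 = 0.935089 - (4.224) = -3.288911.
D < 0, so the roots are the complex-conjugate pair z = (-b +/- i sqrt(-D)) / (2a) = 0.4579 +/- 0.8587i.
For a conjugate pair |z|^2 = z * conj(z) = (product of roots) = c/a = 1/(1.056) = 0.94697, so |z| = sqrt(0.94697) = 0.9731 for both roots.
Moduli of all roots: 0.9731, 0.9731.
All moduli strictly greater than 1? No.
Verdict: Not stationary.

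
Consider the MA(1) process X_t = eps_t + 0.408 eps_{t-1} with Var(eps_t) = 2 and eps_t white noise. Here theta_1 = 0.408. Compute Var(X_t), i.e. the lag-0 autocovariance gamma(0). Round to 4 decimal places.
\gamma(0) = 2.3329

For an MA(q) process X_t = eps_t + sum_i theta_i eps_{t-i} with
Var(eps_t) = sigma^2, the variance is
  gamma(0) = sigma^2 * (1 + sum_i theta_i^2).
  sum_i theta_i^2 = (0.408)^2 = 0.166464.
  gamma(0) = 2 * (1 + 0.166464) = 2 * 1.166464 = 2.332928, which rounds to 2.3329.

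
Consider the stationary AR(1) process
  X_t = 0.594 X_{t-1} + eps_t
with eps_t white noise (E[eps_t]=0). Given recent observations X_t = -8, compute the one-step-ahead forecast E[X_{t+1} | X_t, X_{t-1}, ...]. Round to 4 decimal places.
E[X_{t+1} \mid \mathcal F_t] = -4.7520

For an AR(p) model X_t = c + sum_i phi_i X_{t-i} + eps_t, the
one-step-ahead conditional mean is
  E[X_{t+1} | X_t, ...] = c + sum_i phi_i X_{t+1-i}.
Substitute known values:
  E[X_{t+1} | ...] = (0.594) * (-8)
                   = -4.7520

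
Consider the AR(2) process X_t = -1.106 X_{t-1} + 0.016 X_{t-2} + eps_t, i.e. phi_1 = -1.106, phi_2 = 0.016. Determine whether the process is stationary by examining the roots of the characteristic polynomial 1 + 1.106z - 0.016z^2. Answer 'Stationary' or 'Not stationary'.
\text{Not stationary}

The AR(p) characteristic polynomial is P(z) = 1 + 1.106z - 0.016z^2.
Stationarity requires all roots to lie outside the unit circle, i.e. |z| > 1 for every root.
Set 1 + (1.106) z + (-0.016) z^2 = 0, i.e. a z^2 + b z + c = 0 with a = -0.016, b = 1.106, c = 1.
Discriminant D = b^2 - 4ac = (1.106)^2 - 4*(-0.016)*1 = 1.223236 - (-0.064) = 1.287236.
D >= 0, so the roots are real: z = (-b +/- sqrt(D)) / (2a) = (-1.106 +/- 1.134564) / (-0.032).
  z_1 = (-1.106 + 1.134564) / (-0.032) = -0.8926,   |z_1| = 0.8926.
  z_2 = (-1.106 - 1.134564) / (-0.032) = 70.0176,   |z_2| = 70.0176.
Moduli of all roots: 0.8926, 70.0176.
All moduli strictly greater than 1? No.
Verdict: Not stationary.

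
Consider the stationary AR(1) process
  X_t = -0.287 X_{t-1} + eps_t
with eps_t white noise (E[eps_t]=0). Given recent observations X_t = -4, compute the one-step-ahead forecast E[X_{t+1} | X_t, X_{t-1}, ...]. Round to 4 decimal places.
E[X_{t+1} \mid \mathcal F_t] = 1.1480

For an AR(p) model X_t = c + sum_i phi_i X_{t-i} + eps_t, the
one-step-ahead conditional mean is
  E[X_{t+1} | X_t, ...] = c + sum_i phi_i X_{t+1-i}.
Substitute known values:
  E[X_{t+1} | ...] = (-0.287) * (-4)
                   = 1.1480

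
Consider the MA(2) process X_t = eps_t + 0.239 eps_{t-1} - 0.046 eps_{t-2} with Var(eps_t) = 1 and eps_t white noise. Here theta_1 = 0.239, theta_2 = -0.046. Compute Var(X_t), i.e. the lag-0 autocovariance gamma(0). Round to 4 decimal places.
\gamma(0) = 1.0592

For an MA(q) process X_t = eps_t + sum_i theta_i eps_{t-i} with
Var(eps_t) = sigma^2, the variance is
  gamma(0) = sigma^2 * (1 + sum_i theta_i^2).
  sum_i theta_i^2 = (0.239)^2 + (-0.046)^2 = 0.057121 + 0.002116 = 0.059237.
  gamma(0) = 1 * (1 + 0.059237) = 1 * 1.059237 = 1.059237, which rounds to 1.0592.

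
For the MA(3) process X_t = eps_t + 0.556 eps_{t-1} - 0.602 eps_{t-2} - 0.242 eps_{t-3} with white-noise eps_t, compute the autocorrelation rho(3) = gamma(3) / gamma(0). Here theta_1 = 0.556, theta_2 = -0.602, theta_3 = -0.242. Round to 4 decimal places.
\rho(3) = -0.1399

For an MA(q) process with theta_0 = 1, the autocovariance is
  gamma(k) = sigma^2 * sum_{i=0..q-k} theta_i * theta_{i+k},
and rho(k) = gamma(k) / gamma(0). Sigma^2 cancels.
  numerator   = (1)*(-0.242) = -0.242.
  denominator = (1)^2 + (0.556)^2 + (-0.602)^2 + (-0.242)^2 = 1.730104.
  rho(3) = -0.242 / 1.730104 = -0.1399.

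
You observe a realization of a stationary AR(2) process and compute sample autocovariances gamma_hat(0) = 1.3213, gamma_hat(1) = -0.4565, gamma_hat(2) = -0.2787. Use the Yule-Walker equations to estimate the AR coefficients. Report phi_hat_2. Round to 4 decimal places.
\hat\phi_{2} = -0.3751

The Yule-Walker equations for an AR(p) process read, in matrix form,
  Gamma_p phi = r_p,   with   (Gamma_p)_{ij} = gamma(|i - j|),
                       (r_p)_i = gamma(i),   i,j = 1..p.
Substitute the sample gammas (Toeplitz matrix and right-hand side of size 2):
  Gamma_p = [[1.3213, -0.4565], [-0.4565, 1.3213]]
  r_p     = [-0.4565, -0.2787]
Written out:
  1.3213 phi_1 - 0.4565 phi_2 = -0.4565
  -0.4565 phi_1 + 1.3213 phi_2 = -0.2787
Solve by Cramer's rule:
  det = gamma(0)^2 - gamma(1)^2 = (1.3213)^2 - (-0.4565)^2 = 1.74583369 - 0.20839225 = 1.53744144
  phi_hat_1 = [gamma(1) gamma(0) - gamma(1) gamma(2)] / det = [(-0.4565)(1.3213) - (-0.4565)(-0.2787)] / 1.53744144 = -0.7304 / 1.53744144 = -0.4751
  phi_hat_2 = [gamma(0) gamma(2) - gamma(1)^2] / det = [(1.3213)(-0.2787) - (-0.4565)^2] / 1.53744144 = -0.57663856 / 1.53744144 = -0.3751
So phi_hat = [-0.4751, -0.3751].
Therefore phi_hat_2 = -0.3751.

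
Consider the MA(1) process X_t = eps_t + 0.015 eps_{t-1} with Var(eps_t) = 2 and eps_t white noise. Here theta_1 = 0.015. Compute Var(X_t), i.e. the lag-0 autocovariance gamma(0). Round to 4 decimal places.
\gamma(0) = 2.0005

For an MA(q) process X_t = eps_t + sum_i theta_i eps_{t-i} with
Var(eps_t) = sigma^2, the variance is
  gamma(0) = sigma^2 * (1 + sum_i theta_i^2).
  sum_i theta_i^2 = (0.015)^2 = 0.000225.
  gamma(0) = 2 * (1 + 0.000225) = 2 * 1.000225 = 2.00045, which rounds to 2.0005.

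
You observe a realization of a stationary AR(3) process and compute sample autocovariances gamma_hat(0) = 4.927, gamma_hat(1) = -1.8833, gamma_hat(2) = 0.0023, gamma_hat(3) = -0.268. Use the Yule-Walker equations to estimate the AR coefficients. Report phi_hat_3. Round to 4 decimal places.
\hat\phi_{3} = -0.1440

The Yule-Walker equations for an AR(p) process read, in matrix form,
  Gamma_p phi = r_p,   with   (Gamma_p)_{ij} = gamma(|i - j|),
                       (r_p)_i = gamma(i),   i,j = 1..p.
Substitute the sample gammas (Toeplitz matrix and right-hand side of size 3):
  Gamma_p = [[4.927, -1.8833, 0.0023], [-1.8833, 4.927, -1.8833], [0.0023, -1.8833, 4.927]]
  r_p     = [-1.8833, 0.0023, -0.268]
Written out (R1..R3):
  (R1) 4.927 phi_1 - 1.8833 phi_2 + 0.0023 phi_3 = -1.8833
  (R2) -1.8833 phi_1 + 4.927 phi_2 - 1.8833 phi_3 = 0.0023
  (R3) 0.0023 phi_1 - 1.8833 phi_2 + 4.927 phi_3 = -0.268
Gaussian elimination:
  R2 <- R2 - (-1.8833/4.927) R1 = R2 - (-0.382241) R1:  4.207126 phi_2 - 1.882421 phi_3 = -0.717574
  R3 <- R3 - (0.0023/4.927) R1 = R3 - (0.000467) R1:  -1.882421 phi_2 + 4.926999 phi_3 = -0.267121
  R3 <- R3 - (-1.882421/4.207126) R2 = R3 - (-0.447436) R2:  4.084736 phi_3 = -0.588189
Back-substitution:
  phi_hat_3 = -0.588189 / 4.084736 = -0.143997
  phi_hat_2 = (-0.717574 - (-1.882421)(-0.143997)) / 4.207126 = -0.234991
  phi_hat_1 = (-1.8833 - (-1.8833)(-0.234991) - (0.0023)(-0.143997)) / 4.927 = -0.471997
So phi_hat = [-0.4720, -0.2350, -0.1440].
Therefore phi_hat_3 = -0.1440.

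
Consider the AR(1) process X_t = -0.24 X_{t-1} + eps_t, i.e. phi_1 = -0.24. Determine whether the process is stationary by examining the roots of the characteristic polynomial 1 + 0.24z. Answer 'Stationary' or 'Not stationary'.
\text{Stationary}

The AR(p) characteristic polynomial is P(z) = 1 + 0.24z.
Stationarity requires all roots to lie outside the unit circle, i.e. |z| > 1 for every root.
This is linear in z: 1 + (0.24) z = 0  =>  z = -1/(0.24) = -4.166667,  |z| = 4.166667.
Moduli of all roots: 4.1667.
All moduli strictly greater than 1? Yes.
Verdict: Stationary.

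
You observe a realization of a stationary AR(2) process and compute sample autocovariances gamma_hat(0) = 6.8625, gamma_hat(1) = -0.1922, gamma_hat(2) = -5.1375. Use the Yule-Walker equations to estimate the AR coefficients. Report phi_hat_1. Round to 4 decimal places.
\hat\phi_{1} = -0.0490

The Yule-Walker equations for an AR(p) process read, in matrix form,
  Gamma_p phi = r_p,   with   (Gamma_p)_{ij} = gamma(|i - j|),
                       (r_p)_i = gamma(i),   i,j = 1..p.
Substitute the sample gammas (Toeplitz matrix and right-hand side of size 2):
  Gamma_p = [[6.8625, -0.1922], [-0.1922, 6.8625]]
  r_p     = [-0.1922, -5.1375]
Written out:
  6.8625 phi_1 - 0.1922 phi_2 = -0.1922
  -0.1922 phi_1 + 6.8625 phi_2 = -5.1375
Solve by Cramer's rule:
  det = gamma(0)^2 - gamma(1)^2 = (6.8625)^2 - (-0.1922)^2 = 47.09390625 - 0.03694084 = 47.05696541
  phi_hat_1 = [gamma(1) gamma(0) - gamma(1) gamma(2)] / det = [(-0.1922)(6.8625) - (-0.1922)(-5.1375)] / 47.05696541 = -2.3064 / 47.05696541 = -0.049
  phi_hat_2 = [gamma(0) gamma(2) - gamma(1)^2] / det = [(6.8625)(-5.1375) - (-0.1922)^2] / 47.05696541 = -35.29303459 / 47.05696541 = -0.75
So phi_hat = [-0.0490, -0.7500].
Therefore phi_hat_1 = -0.0490.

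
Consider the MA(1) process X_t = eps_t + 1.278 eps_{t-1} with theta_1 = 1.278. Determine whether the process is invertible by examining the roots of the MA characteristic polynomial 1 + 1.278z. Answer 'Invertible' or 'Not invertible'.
\text{Not invertible}

The MA(q) characteristic polynomial is P(z) = 1 + 1.278z.
Invertibility requires all roots to lie outside the unit circle, i.e. |z| > 1 for every root.
This is linear in z: 1 + (1.278) z = 0  =>  z = -1/(1.278) = -0.782473,  |z| = 0.782473.
Moduli of all roots: 0.7825.
All moduli strictly greater than 1? No.
Verdict: Not invertible.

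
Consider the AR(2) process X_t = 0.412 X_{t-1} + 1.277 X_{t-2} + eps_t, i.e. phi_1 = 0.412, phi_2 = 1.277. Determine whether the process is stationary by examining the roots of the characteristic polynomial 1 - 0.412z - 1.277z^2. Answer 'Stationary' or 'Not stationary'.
\text{Not stationary}

The AR(p) characteristic polynomial is P(z) = 1 - 0.412z - 1.277z^2.
Stationarity requires all roots to lie outside the unit circle, i.e. |z| > 1 for every root.
Set 1 + (-0.412) z + (-1.277) z^2 = 0, i.e. a z^2 + b z + c = 0 with a = -1.277, b = -0.412, c = 1.
Discriminant D = b^2 - 4ac = (-0.412)^2 - 4*(-1.277)*1 = 0.169744 - (-5.108) = 5.277744.
D >= 0, so the roots are real: z = (-b +/- sqrt(D)) / (2a) = (0.412 +/- 2.297334) / (-2.554).
  z_1 = (0.412 + 2.297334) / (-2.554) = -1.0608,   |z_1| = 1.0608.
  z_2 = (0.412 - 2.297334) / (-2.554) = 0.7382,   |z_2| = 0.7382.
Moduli of all roots: 1.0608, 0.7382.
All moduli strictly greater than 1? No.
Verdict: Not stationary.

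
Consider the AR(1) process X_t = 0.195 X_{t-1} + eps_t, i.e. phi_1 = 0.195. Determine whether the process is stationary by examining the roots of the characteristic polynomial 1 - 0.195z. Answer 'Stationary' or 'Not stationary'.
\text{Stationary}

The AR(p) characteristic polynomial is P(z) = 1 - 0.195z.
Stationarity requires all roots to lie outside the unit circle, i.e. |z| > 1 for every root.
This is linear in z: 1 + (-0.195) z = 0  =>  z = -1/(-0.195) = 5.128205,  |z| = 5.128205.
Moduli of all roots: 5.1282.
All moduli strictly greater than 1? Yes.
Verdict: Stationary.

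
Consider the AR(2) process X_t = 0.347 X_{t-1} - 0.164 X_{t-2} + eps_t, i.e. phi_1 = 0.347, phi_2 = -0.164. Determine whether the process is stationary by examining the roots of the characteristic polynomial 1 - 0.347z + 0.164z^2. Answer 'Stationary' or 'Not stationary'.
\text{Stationary}

The AR(p) characteristic polynomial is P(z) = 1 - 0.347z + 0.164z^2.
Stationarity requires all roots to lie outside the unit circle, i.e. |z| > 1 for every root.
Set 1 + (-0.347) z + (0.164) z^2 = 0, i.e. a z^2 + b z + c = 0 with a = 0.164, b = -0.347, c = 1.
Discriminant D = b^2 - 4ac = (-0.347)^2 - 4*(0.164)*1 = 0.120409 - (0.656) = -0.535591.
D < 0, so the roots are the complex-conjugate pair z = (-b +/- i sqrt(-D)) / (2a) = 1.0579 +/- 2.2312i.
For a conjugate pair |z|^2 = z * conj(z) = (product of roots) = c/a = 1/(0.164) = 6.097561, so |z| = sqrt(6.097561) = 2.4693 for both roots.
Moduli of all roots: 2.4693, 2.4693.
All moduli strictly greater than 1? Yes.
Verdict: Stationary.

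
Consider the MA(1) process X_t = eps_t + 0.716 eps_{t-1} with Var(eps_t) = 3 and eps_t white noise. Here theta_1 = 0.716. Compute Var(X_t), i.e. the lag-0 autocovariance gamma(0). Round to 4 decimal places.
\gamma(0) = 4.5380

For an MA(q) process X_t = eps_t + sum_i theta_i eps_{t-i} with
Var(eps_t) = sigma^2, the variance is
  gamma(0) = sigma^2 * (1 + sum_i theta_i^2).
  sum_i theta_i^2 = (0.716)^2 = 0.512656.
  gamma(0) = 3 * (1 + 0.512656) = 3 * 1.512656 = 4.537968, which rounds to 4.5380.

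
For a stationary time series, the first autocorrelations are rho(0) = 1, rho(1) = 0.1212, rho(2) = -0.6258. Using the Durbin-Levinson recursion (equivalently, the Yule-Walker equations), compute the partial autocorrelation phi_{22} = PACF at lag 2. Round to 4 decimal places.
\phi_{22} = -0.6500

The PACF at lag k is phi_{kk}, the last component of the solution
to the Yule-Walker system G_k phi = r_k where
  (G_k)_{ij} = rho(|i - j|), (r_k)_i = rho(i), i,j = 1..k.
Equivalently, Durbin-Levinson gives phi_{kk} iteratively:
  phi_{11} = rho(1)
  phi_{kk} = [rho(k) - sum_{j=1..k-1} phi_{k-1,j} rho(k-j)]
            / [1 - sum_{j=1..k-1} phi_{k-1,j} rho(j)],
  phi_{k,j} = phi_{k-1,j} - phi_{kk} phi_{k-1,k-j},  j = 1..k-1.
Step k = 1:
  phi_11 = rho(1) = 0.1212.
Step k = 2:
  phi_22 = [rho(2) - phi_11 rho(1)] / [1 - phi_11 rho(1)] = [-0.6258 - (0.1212)(0.1212)] / [1 - (0.1212)(0.1212)]
         = -0.64048944 / 0.98531056 = -0.65.
Therefore phi_{22} = -0.6500.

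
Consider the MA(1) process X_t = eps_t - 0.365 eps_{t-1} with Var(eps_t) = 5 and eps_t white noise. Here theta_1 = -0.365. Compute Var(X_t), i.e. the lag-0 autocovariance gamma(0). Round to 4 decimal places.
\gamma(0) = 5.6661

For an MA(q) process X_t = eps_t + sum_i theta_i eps_{t-i} with
Var(eps_t) = sigma^2, the variance is
  gamma(0) = sigma^2 * (1 + sum_i theta_i^2).
  sum_i theta_i^2 = (-0.365)^2 = 0.133225.
  gamma(0) = 5 * (1 + 0.133225) = 5 * 1.133225 = 5.666125, which rounds to 5.6661.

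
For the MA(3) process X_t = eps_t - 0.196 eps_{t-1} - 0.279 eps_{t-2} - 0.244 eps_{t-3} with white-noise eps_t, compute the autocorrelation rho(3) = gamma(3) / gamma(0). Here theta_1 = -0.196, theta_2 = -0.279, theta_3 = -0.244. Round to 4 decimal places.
\rho(3) = -0.2075

For an MA(q) process with theta_0 = 1, the autocovariance is
  gamma(k) = sigma^2 * sum_{i=0..q-k} theta_i * theta_{i+k},
and rho(k) = gamma(k) / gamma(0). Sigma^2 cancels.
  numerator   = (1)*(-0.244) = -0.244.
  denominator = (1)^2 + (-0.196)^2 + (-0.279)^2 + (-0.244)^2 = 1.175793.
  rho(3) = -0.244 / 1.175793 = -0.2075.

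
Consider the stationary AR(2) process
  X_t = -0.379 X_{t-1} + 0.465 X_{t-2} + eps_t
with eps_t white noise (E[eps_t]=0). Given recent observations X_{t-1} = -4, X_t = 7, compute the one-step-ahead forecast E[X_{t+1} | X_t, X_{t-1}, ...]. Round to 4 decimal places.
E[X_{t+1} \mid \mathcal F_t] = -4.5130

For an AR(p) model X_t = c + sum_i phi_i X_{t-i} + eps_t, the
one-step-ahead conditional mean is
  E[X_{t+1} | X_t, ...] = c + sum_i phi_i X_{t+1-i}.
Substitute known values:
  E[X_{t+1} | ...] = (-0.379) * (7) + (0.465) * (-4)
                   = -4.5130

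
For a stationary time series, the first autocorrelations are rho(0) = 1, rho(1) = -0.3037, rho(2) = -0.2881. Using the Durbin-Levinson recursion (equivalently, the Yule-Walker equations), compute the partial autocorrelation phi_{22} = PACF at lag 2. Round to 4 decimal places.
\phi_{22} = -0.4190

The PACF at lag k is phi_{kk}, the last component of the solution
to the Yule-Walker system G_k phi = r_k where
  (G_k)_{ij} = rho(|i - j|), (r_k)_i = rho(i), i,j = 1..k.
Equivalently, Durbin-Levinson gives phi_{kk} iteratively:
  phi_{11} = rho(1)
  phi_{kk} = [rho(k) - sum_{j=1..k-1} phi_{k-1,j} rho(k-j)]
            / [1 - sum_{j=1..k-1} phi_{k-1,j} rho(j)],
  phi_{k,j} = phi_{k-1,j} - phi_{kk} phi_{k-1,k-j},  j = 1..k-1.
Step k = 1:
  phi_11 = rho(1) = -0.3037.
Step k = 2:
  phi_22 = [rho(2) - phi_11 rho(1)] / [1 - phi_11 rho(1)] = [-0.2881 - (-0.3037)(-0.3037)] / [1 - (-0.3037)(-0.3037)]
         = -0.38033369 / 0.90776631 = -0.419.
Therefore phi_{22} = -0.4190.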